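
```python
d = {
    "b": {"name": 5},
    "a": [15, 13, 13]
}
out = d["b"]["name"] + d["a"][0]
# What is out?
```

Trace:
`d = { ...` → d = {'b': {'name': 5}, 'a': [15, 13, 13]}
`out = d["b"]["name"] + d["a"][0]` → out = 20
So out = 20

Answer: 20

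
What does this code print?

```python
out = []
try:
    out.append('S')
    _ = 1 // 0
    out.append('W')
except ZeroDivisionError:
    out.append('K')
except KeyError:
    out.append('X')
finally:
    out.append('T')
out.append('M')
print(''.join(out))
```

Execution trace: 'S' (try body) → 'K' (except ZeroDivisionError) → 'T' (finally) → 'M' (after the try/except). Output: SKTM

Answer: SKTM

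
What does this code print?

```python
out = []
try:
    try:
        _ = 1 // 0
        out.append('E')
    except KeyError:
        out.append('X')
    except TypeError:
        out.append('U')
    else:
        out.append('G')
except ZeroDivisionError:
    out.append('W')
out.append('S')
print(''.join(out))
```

Execution trace: 'W' (outer except ZeroDivisionError) → 'S' (after the try/except). Output: WS

Answer: WS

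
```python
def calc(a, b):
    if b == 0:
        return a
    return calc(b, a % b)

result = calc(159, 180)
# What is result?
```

calc(159, 180) -> calc(180, 159) -> calc(159, 21) -> calc(21, 12) -> calc(12, 9) -> calc(9, 3) -> calc(3, 0) -> 3

Answer: 3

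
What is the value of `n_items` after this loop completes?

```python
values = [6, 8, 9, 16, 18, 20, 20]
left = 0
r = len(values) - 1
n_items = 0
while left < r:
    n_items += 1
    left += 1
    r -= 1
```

Iterations until pointers meet (list length 7)
`n_items` takes the values: 0 → 1 → 2 → 3

Answer: 3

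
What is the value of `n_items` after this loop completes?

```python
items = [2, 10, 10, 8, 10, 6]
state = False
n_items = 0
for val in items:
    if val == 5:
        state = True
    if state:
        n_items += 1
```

Count elements after first 5 in [2, 10, 10, 8, 10, 6]
`n_items` takes the values: 0

Answer: 0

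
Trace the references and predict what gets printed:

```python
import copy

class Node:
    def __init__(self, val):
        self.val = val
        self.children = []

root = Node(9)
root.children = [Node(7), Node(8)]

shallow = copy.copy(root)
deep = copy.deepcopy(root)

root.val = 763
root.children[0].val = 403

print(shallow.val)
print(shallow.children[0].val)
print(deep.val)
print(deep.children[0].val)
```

Key concept: deep copy with custom objects.
Step by step:
`root = Node(9)` → root = Node(val=9, children=[])
`root.children = [Node(7), Node(8)]` → root = Node(val=9, children=[Node(val=7, children=[]), Node(val=8, children=[])])
`shallow = copy.copy(root)` → shallow = Node(val=9, children=[Node(val=7, children=[]), Node(val=8, children=[])])
`deep = copy.deepcopy(root)` → deep = Node(val=9, children=[Node(val=7, children=[]), Node(val=8, children=[])])
`root.val = 763` → root = Node(val=763, children=[Node(val=7, children=[]), Node(val=8, children=[])])
`root.children[0].val = 403` → root = Node(val=763, children=[Node(val=403, children=[]), Node(val=8, children=[])]); shallow = Node(val=9, children=[Node(val=403, children=[]), Node(val=8, children=[])])
`print(shallow.val)` → prints 9
`print(shallow.children[0].val)` → prints 403
`print(deep.val)` → prints 9
`print(deep.children[0].val)` → prints 7

Answer:
9
403
9
7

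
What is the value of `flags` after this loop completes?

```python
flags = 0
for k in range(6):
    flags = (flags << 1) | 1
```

Build 6 consecutive 1-bits: 0b111111
`flags` takes the values: 0 → 1 → 3 → 7 → 15 → 31 → 63

Answer: 63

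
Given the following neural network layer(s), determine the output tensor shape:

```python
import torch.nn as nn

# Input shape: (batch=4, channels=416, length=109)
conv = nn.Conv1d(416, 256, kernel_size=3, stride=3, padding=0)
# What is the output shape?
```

Input: (4, 416, 109) -> Output: (4, 256, 36)

Answer: (4, 256, 36)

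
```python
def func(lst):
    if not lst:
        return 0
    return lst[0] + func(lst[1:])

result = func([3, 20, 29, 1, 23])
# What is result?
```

3 + 20 + 29 + 1 + 23 + 0 = 76

Answer: 76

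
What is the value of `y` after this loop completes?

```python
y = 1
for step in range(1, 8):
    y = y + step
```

Start at 1, add 1 through 7
`y` takes the values: 1 → 2 → 4 → 7 → 11 → 16 → 22 → 29

Answer: 29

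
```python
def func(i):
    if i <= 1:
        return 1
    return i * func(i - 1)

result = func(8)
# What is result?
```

func(8) = 8 * 7 * 6 * 5 * 4 * 3 * 2 * 1 = 40320

Answer: 40320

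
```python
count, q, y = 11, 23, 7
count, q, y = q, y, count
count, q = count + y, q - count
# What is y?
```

Trace:
`count, q, y = 11, 23, 7` → count = 11; q = 23; y = 7
`count, q, y = q, y, count` → count = 23; q = 7; y = 11
`count, q = count + y, q - count` → count = 34; q = -16
So y = 11

Answer: 11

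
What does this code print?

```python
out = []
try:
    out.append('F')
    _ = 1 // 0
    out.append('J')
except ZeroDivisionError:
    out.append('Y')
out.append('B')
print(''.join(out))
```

Execution trace: 'F' (try body) → 'Y' (except ZeroDivisionError) → 'B' (after the try/except). Output: FYB

Answer: FYB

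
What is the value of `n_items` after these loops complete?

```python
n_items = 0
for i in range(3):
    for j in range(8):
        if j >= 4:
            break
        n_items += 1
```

Inner breaks at 4, outer runs 3 times
`n_items` takes the values: 0 → 1 → 2 → 3 → 4 → 5 → 6 → 7 → 8 → 9 → 10 → 11 → 12

Answer: 12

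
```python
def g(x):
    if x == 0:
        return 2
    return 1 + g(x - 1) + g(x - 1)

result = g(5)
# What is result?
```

g(x) = 1 + 2·g(x-1), g(0)=2. Closed form: (2+1)·2^5 - 1 = 95.

Answer: 95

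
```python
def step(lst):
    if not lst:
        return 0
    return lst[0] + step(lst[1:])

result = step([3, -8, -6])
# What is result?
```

3 + (-8) + (-6) + 0 = -11

Answer: -11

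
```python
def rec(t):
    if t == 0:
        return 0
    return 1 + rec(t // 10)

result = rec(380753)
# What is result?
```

Count of digits of 380753: 6

Answer: 6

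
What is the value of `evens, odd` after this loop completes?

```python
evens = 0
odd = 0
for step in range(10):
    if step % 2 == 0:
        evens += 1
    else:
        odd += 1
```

Count evens and odds in range(10)
`evens, odd` takes the values: (0, 0) → (1, 0) → (1, 1) → (2, 1) → (2, 2) → (3, 2) → (3, 3) → (4, 3) → (4, 4) → (5, 4) → (5, 5)

Answer: 5, 5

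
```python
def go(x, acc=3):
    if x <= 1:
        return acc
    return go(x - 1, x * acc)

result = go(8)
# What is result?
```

Accumulator trace (n, acc): (8, 3) -> (7, 24) -> (6, 168) -> (5, 1008) -> (4, 5040) -> (3, 20160) -> (2, 60480) -> (1, 120960) -> return 120960

Answer: 120960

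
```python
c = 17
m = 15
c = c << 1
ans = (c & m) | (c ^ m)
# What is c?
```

Trace:
`c = 17` → c = 17
`m = 15` → m = 15
`c = c << 1` → c = 34
`ans = (c & m) | (c ^ m)` → ans = 47
So c = 34

Answer: 34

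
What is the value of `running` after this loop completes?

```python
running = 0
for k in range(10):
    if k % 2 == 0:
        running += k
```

Sum of even numbers 0 to 9
`running` takes the values: 0 → 2 → 6 → 12 → 20

Answer: 20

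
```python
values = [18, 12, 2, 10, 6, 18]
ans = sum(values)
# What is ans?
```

Trace:
`values = [18, 12, 2, 10, 6, 18]` → values = [18, 12, 2, 10, 6, 18]
`ans = sum(values)` → ans = 66
So ans = 66

Answer: 66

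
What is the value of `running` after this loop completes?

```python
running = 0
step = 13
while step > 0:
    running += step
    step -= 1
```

Sum 13 down to 1
`running` takes the values: 0 → 13 → 25 → 36 → 46 → 55 → 63 → 70 → 76 → 81 → 85 → 88 → 90 → 91

Answer: 91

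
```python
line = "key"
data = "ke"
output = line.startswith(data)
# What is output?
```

Trace:
`line = "key"` → line = 'key'
`data = "ke"` → data = 'ke'
`output = line.startswith(data)` → output = True
So output = True

Answer: True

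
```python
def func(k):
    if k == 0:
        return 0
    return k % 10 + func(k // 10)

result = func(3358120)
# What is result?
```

Sum of digits of 3358120: 0 + 2 + 1 + 8 + 5 + 3 + 3 = 22

Answer: 22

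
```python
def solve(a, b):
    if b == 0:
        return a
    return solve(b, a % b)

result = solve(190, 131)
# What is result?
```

solve(190, 131) -> solve(131, 59) -> solve(59, 13) -> solve(13, 7) -> solve(7, 6) -> solve(6, 1) -> solve(1, 0) -> 1

Answer: 1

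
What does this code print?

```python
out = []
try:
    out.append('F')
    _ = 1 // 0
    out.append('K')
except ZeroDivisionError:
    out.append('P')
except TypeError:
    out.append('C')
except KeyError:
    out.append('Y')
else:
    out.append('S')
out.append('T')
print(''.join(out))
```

Execution trace: 'F' (try body) → 'P' (except ZeroDivisionError) → 'T' (after the try/except). Output: FPT

Answer: FPT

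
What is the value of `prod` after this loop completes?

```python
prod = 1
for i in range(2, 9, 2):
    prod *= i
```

Product of even numbers 2 to 8
`prod` takes the values: 1 → 2 → 8 → 48 → 384

Answer: 384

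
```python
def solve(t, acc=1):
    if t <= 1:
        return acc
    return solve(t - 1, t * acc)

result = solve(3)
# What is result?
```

Accumulator trace (n, acc): (3, 1) -> (2, 3) -> (1, 6) -> return 6

Answer: 6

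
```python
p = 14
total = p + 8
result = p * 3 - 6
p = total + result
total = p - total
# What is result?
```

Trace:
`p = 14` → p = 14
`total = p + 8` → total = 22
`result = p * 3 - 6` → result = 36
`p = total + result` → p = 58
`total = p - total` → total = 36
So result = 36

Answer: 36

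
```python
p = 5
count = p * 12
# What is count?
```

Trace:
`p = 5` → p = 5
`count = p * 12` → count = 60
So count = 60

Answer: 60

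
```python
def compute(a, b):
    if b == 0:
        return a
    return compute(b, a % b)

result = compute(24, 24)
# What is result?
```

compute(24, 24) -> compute(24, 0) -> 24

Answer: 24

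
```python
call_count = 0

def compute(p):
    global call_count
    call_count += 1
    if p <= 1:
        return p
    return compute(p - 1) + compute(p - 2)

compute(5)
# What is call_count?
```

Calls(p) = 1 + Calls(p-1) + Calls(p-2); Calls(0)=Calls(1)=1. For p=5 this gives 15.

Answer: 15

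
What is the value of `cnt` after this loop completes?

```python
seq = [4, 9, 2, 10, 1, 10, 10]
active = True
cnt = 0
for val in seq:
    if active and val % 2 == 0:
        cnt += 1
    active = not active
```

Count even values at even positions
`cnt` takes the values: 0 → 1 → 2 → 3

Answer: 3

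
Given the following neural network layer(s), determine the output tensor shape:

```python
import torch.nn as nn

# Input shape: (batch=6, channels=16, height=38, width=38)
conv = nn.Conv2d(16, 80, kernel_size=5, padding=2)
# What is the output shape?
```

Input: (6, 16, 38, 38) -> Output: (6, 80, 38, 38)

Answer: (6, 80, 38, 38)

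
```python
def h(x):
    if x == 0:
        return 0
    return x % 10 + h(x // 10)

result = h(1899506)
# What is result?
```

Sum of digits of 1899506: 6 + 0 + 5 + 9 + 9 + 8 + 1 = 38

Answer: 38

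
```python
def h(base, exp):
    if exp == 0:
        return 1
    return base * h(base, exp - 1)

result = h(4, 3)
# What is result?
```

h(4, 3) = 4 * 4 * 4 = 64

Answer: 64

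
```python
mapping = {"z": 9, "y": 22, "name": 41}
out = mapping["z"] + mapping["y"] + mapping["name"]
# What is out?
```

Trace:
`mapping = {"z": 9, "y": 22, "name": 41}` → mapping = {'z': 9, 'y': 22, 'name': 41}
`out = mapping["z"] + mapping["y"] + mapping["name"]` → out = 72
So out = 72

Answer: 72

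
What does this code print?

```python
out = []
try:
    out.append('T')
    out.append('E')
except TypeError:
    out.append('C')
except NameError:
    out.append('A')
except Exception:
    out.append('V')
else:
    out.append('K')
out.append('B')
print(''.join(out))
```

Execution trace: 'T' (try body) → 'E' (try body, no exception) → 'K' (else) → 'B' (after the try/except). Output: TEKB

Answer: TEKB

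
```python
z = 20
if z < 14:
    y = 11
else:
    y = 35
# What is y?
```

Trace:
`z = 20` → z = 20
`if z < 14: ...` → z < 14 is False, take else branch → y = 35
So y = 35

Answer: 35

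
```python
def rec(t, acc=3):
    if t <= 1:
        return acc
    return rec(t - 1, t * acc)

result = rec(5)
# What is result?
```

Accumulator trace (n, acc): (5, 3) -> (4, 15) -> (3, 60) -> (2, 180) -> (1, 360) -> return 360

Answer: 360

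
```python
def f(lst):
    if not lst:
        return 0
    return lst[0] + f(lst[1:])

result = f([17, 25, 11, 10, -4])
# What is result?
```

17 + 25 + 11 + 10 + (-4) + 0 = 59

Answer: 59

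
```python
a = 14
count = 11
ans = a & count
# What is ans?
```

Trace:
`a = 14` → a = 14
`count = 11` → count = 11
`ans = a & count` → ans = 10
So ans = 10

Answer: 10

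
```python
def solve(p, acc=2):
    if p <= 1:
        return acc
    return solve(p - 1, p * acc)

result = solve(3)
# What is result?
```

Accumulator trace (n, acc): (3, 2) -> (2, 6) -> (1, 12) -> return 12

Answer: 12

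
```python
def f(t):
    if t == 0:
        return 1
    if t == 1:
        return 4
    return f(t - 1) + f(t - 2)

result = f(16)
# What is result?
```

Build up from base cases: f(0)=1, f(1)=4, f(2)=5, f(3)=9, f(4)=14, f(5)=23, f(6)=37, ..., f(16)=4558

Answer: 4558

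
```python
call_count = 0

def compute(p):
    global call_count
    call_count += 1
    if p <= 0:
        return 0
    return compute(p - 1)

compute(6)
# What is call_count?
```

Linear recursion stepping by 1: 7 calls from p=6 down to ≤0.

Answer: 7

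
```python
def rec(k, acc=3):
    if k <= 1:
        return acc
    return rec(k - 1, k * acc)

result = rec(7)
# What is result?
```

Accumulator trace (n, acc): (7, 3) -> (6, 21) -> (5, 126) -> (4, 630) -> (3, 2520) -> (2, 7560) -> (1, 15120) -> return 15120

Answer: 15120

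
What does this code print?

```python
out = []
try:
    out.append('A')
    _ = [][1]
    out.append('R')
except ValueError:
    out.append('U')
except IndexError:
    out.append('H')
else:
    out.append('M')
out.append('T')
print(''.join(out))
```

Execution trace: 'A' (try body) → 'H' (except IndexError) → 'T' (after the try/except). Output: AHT

Answer: AHT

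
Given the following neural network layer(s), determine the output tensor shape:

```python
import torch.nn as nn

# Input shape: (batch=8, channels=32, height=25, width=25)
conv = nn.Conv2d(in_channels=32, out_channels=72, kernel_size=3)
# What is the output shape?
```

Input: (8, 32, 25, 25) -> Output: (8, 72, 23, 23)

Answer: (8, 72, 23, 23)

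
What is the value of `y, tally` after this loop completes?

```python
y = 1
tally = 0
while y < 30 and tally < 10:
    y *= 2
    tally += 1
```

Double until >= 30 or 10 iterations
`y, tally` takes the values: (1, 0) → (2, 0) → (2, 1) → (4, 1) → (4, 2) → (8, 2) → (8, 3) → (16, 3) → (16, 4) → (32, 4) → (32, 5)

Answer: 32, 5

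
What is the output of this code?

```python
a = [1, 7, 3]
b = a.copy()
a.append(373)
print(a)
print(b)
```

Key concept: list.copy() creates independent copy.
Step by step:
`a = [1, 7, 3]` → a = [1, 7, 3]
`b = a.copy()` → b = [1, 7, 3]
`a.append(373)` → a = [1, 7, 3, 373]
`print(a)` → prints [1, 7, 3, 373]
`print(b)` → prints [1, 7, 3]

Answer:
[1, 7, 3, 373]
[1, 7, 3]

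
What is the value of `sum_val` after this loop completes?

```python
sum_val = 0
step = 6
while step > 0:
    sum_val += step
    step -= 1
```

Sum 6 down to 1
`sum_val` takes the values: 0 → 6 → 11 → 15 → 18 → 20 → 21

Answer: 21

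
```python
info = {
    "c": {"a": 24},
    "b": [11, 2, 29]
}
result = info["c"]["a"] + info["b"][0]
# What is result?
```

Trace:
`info = { ...` → info = {'c': {'a': 24}, 'b': [11, 2, 29]}
`result = info["c"]["a"] + info["b"][0]` → result = 35
So result = 35

Answer: 35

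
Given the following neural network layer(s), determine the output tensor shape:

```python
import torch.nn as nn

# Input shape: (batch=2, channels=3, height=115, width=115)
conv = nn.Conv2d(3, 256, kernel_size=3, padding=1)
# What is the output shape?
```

Input: (2, 3, 115, 115) -> Output: (2, 256, 115, 115)

Answer: (2, 256, 115, 115)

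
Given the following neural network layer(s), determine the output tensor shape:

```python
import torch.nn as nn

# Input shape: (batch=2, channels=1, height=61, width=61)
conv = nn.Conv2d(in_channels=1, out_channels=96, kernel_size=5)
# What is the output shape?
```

Input: (2, 1, 61, 61) -> Output: (2, 96, 57, 57)

Answer: (2, 96, 57, 57)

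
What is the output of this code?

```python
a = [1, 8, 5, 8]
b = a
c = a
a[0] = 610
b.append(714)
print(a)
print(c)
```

Key concept: multiple aliases.
Step by step:
`a = [1, 8, 5, 8]` → a = [1, 8, 5, 8]
`b = a` → b = [1, 8, 5, 8] (same object as a)
`c = a` → c = [1, 8, 5, 8] (same object as a, b)
`a[0] = 610` → a = [610, 8, 5, 8] (same object as b, c); b = [610, 8, 5, 8] (same object as a, c); c = [610, 8, 5, 8] (same object as a, b)
`b.append(714)` → a = [610, 8, 5, 8, 714] (same object as b, c); b = [610, 8, 5, 8, 714] (same object as a, c); c = [610, 8, 5, 8, 714] (same object as a, b)
`print(a)` → prints [610, 8, 5, 8, 714]
`print(c)` → prints [610, 8, 5, 8, 714]

Answer:
[610, 8, 5, 8, 714]
[610, 8, 5, 8, 714]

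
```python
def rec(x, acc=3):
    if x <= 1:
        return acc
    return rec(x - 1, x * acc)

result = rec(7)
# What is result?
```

Accumulator trace (n, acc): (7, 3) -> (6, 21) -> (5, 126) -> (4, 630) -> (3, 2520) -> (2, 7560) -> (1, 15120) -> return 15120

Answer: 15120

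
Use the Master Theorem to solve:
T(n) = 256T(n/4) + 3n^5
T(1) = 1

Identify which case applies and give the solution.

a=256, b=4, f(n)=3n^5. log_4(256) = 4. Since c=5 > 4 and the regularity condition holds (256(n/4)^5 = (256/4^5)n^5 with 256/4^5 < 1), Case 3 applies: T(n) = Θ(f(n)) = O(n^5).

Answer: O(n^5) - Case 3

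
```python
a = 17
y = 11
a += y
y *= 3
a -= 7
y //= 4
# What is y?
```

Trace:
`a = 17` → a = 17
`y = 11` → y = 11
`a += y` → a = 28
`y *= 3` → y = 33
`a -= 7` → a = 21
`y //= 4` → y = 8
So y = 8

Answer: 8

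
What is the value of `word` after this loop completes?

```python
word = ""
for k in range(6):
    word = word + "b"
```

Repeat 'b' 6 times
`word` takes the values: "" → "b" → "bb" → "bbb" → "bbbb" → "bbbbb" → "bbbbbb"

Answer: "bbbbbb"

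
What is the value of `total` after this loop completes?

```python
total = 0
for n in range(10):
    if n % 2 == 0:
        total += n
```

Sum of even numbers 0 to 9
`total` takes the values: 0 → 2 → 6 → 12 → 20

Answer: 20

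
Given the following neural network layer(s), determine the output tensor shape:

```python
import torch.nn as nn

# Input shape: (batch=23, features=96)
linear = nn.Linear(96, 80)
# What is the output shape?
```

Input: (23, 96) -> Output: (23, 80)

Answer: (23, 80)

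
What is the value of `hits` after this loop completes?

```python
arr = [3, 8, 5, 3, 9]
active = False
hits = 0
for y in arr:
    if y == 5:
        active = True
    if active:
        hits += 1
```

Count elements after first 5 in [3, 8, 5, 3, 9]
`hits` takes the values: 0 → 1 → 2 → 3

Answer: 3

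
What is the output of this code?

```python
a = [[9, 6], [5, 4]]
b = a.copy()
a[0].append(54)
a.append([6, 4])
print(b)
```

Key concept: shallow copy with nested lists.
Step by step:
`a = [[9, 6], [5, 4]]` → a = [[9, 6], [5, 4]]
`b = a.copy()` → b = [[9, 6], [5, 4]]
`a[0].append(54)` → a = [[9, 6, 54], [5, 4]]; b = [[9, 6, 54], [5, 4]]
`a.append([6, 4])` → a = [[9, 6, 54], [5, 4], [6, 4]]
`print(b)` → prints [[9, 6, 54], [5, 4]]

Answer: [[9, 6, 54], [5, 4]]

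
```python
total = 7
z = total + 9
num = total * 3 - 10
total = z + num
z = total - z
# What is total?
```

Trace:
`total = 7` → total = 7
`z = total + 9` → z = 16
`num = total * 3 - 10` → num = 11
`total = z + num` → total = 27
`z = total - z` → z = 11
So total = 27

Answer: 27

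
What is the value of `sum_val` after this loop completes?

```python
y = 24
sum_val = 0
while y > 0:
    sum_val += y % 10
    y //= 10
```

Sum digits of 24
`sum_val` takes the values: 0 → 4 → 6

Answer: 6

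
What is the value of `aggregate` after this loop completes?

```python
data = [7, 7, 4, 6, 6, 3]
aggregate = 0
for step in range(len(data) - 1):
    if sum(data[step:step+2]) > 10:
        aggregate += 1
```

Count windows with sum > 10
`aggregate` takes the values: 0 → 1 → 2 → 3

Answer: 3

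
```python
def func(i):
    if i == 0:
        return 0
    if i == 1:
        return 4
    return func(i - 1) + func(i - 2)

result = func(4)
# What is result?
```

Build up from base cases: func(0)=0, func(1)=4, func(2)=4, func(3)=8, func(4)=12

Answer: 12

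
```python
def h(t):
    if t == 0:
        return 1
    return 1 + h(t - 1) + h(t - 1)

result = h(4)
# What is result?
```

h(t) = 1 + 2·h(t-1), h(0)=1. Closed form: (1+1)·2^4 - 1 = 31.

Answer: 31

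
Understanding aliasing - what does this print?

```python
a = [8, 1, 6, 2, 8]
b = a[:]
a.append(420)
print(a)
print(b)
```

Key concept: slice [:] creates copy.
Step by step:
`a = [8, 1, 6, 2, 8]` → a = [8, 1, 6, 2, 8]
`b = a[:]` → b = [8, 1, 6, 2, 8]
`a.append(420)` → a = [8, 1, 6, 2, 8, 420]
`print(a)` → prints [8, 1, 6, 2, 8, 420]
`print(b)` → prints [8, 1, 6, 2, 8]

Answer:
[8, 1, 6, 2, 8, 420]
[8, 1, 6, 2, 8]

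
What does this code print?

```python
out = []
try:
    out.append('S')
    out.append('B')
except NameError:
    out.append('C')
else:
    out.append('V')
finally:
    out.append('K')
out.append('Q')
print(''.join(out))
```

Execution trace: 'S' (try body) → 'B' (try body, no exception) → 'V' (else) → 'K' (finally) → 'Q' (after the try/except). Output: SBVKQ

Answer: SBVKQ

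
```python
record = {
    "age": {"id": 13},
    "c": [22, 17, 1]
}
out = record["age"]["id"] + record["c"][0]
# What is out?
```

Trace:
`record = { ...` → record = {'age': {'id': 13}, 'c': [22, 17, 1]}
`out = record["age"]["id"] + record["c"][0]` → out = 35
So out = 35

Answer: 35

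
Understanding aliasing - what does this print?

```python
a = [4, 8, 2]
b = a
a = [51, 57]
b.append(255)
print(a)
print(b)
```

Key concept: rebinding vs mutation: a is rebound to a new list, b still points at the original.
Step by step:
`a = [4, 8, 2]` → a = [4, 8, 2]
`b = a` → b = [4, 8, 2] (same object as a)
`a = [51, 57]` → a = [51, 57]
`b.append(255)` → b = [4, 8, 2, 255]
`print(a)` → prints [51, 57]
`print(b)` → prints [4, 8, 2, 255]

Answer:
[51, 57]
[4, 8, 2, 255]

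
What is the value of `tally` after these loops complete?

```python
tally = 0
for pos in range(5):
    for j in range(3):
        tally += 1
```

5 * 3 = 15
`tally` takes the values: 0 → 1 → 2 → 3 → 4 → 5 → 6 → 7 → 8 → 9 → 10 → 11 → 12 → 13 → 14 → 15

Answer: 15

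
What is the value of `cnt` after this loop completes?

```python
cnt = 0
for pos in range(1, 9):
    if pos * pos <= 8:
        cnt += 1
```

Count numbers where pos² ≤ 8
`cnt` takes the values: 0 → 1 → 2

Answer: 2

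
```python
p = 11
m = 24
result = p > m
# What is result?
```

Trace:
`p = 11` → p = 11
`m = 24` → m = 24
`result = p > m` → result = False
So result = False

Answer: False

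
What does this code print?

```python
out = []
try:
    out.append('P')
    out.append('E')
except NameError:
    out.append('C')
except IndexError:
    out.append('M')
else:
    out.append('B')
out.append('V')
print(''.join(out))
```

Execution trace: 'P' (try body) → 'E' (try body, no exception) → 'B' (else) → 'V' (after the try/except). Output: PEBV

Answer: PEBV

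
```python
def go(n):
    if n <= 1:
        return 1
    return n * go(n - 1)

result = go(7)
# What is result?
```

go(7) = 7 * 6 * 5 * 4 * 3 * 2 * 1 = 5040

Answer: 5040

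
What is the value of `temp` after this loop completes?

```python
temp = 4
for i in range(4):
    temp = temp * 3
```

Multiply by 3, 4 times: 4 * 3^4 = 324
`temp` takes the values: 4 → 12 → 36 → 108 → 324

Answer: 324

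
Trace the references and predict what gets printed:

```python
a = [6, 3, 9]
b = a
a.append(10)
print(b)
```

Key concept: basic list aliasing.
Step by step:
`a = [6, 3, 9]` → a = [6, 3, 9]
`b = a` → b = [6, 3, 9] (same object as a)
`a.append(10)` → a = [6, 3, 9, 10] (same object as b); b = [6, 3, 9, 10] (same object as a)
`print(b)` → prints [6, 3, 9, 10]

Answer: [6, 3, 9, 10]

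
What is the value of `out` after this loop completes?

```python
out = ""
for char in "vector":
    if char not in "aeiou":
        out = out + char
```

Remove vowels from 'vector'
`out` takes the values: "" → "v" → "vc" → "vct" → "vctr"

Answer: "vctr"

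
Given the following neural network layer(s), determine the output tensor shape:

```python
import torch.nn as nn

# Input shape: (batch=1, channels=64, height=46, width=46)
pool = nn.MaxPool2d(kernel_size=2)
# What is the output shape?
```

Input: (1, 64, 46, 46) -> Output: (1, 64, 23, 23)

Answer: (1, 64, 23, 23)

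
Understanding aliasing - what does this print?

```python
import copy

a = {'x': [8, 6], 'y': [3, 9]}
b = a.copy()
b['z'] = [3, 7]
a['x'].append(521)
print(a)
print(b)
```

Key concept: shallow copy of dict with mutable values.
Step by step:
`a = {'x': [8, 6], 'y': [3, 9]}` → a = {'x': [8, 6], 'y': [3, 9]}
`b = a.copy()` → b = {'x': [8, 6], 'y': [3, 9]}
`b['z'] = [3, 7]` → b = {'x': [8, 6], 'y': [3, 9], 'z': [3, 7]}
`a['x'].append(521)` → a = {'x': [8, 6, 521], 'y': [3, 9]}; b = {'x': [8, 6, 521], 'y': [3, 9], 'z': [3, 7]}
`print(a)` → prints {'x': [8, 6, 521], 'y': [3, 9]}
`print(b)` → prints {'x': [8, 6, 521], 'y': [3, 9], 'z': [3, 7]}

Answer:
{'x': [8, 6, 521], 'y': [3, 9]}
{'x': [8, 6, 521], 'y': [3, 9], 'z': [3, 7]}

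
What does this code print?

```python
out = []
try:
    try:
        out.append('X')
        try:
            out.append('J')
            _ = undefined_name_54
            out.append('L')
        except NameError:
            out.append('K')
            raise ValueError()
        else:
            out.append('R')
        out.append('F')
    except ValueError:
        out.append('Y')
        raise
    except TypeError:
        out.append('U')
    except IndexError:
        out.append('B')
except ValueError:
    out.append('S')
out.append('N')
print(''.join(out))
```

Execution trace: 'X' (try body) → 'J' (inner try body) → 'K' (inner except NameError) → 'Y' (except ValueError) → 'S' (outer except ValueError) → 'N' (after the try/except). Output: XJKYSN

Answer: XJKYSN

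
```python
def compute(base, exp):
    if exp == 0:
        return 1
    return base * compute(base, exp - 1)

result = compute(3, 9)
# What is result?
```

compute(3, 9) = 3 * 3 * 3 * 3 * 3 * 3 * 3 * 3 * 3 = 19683

Answer: 19683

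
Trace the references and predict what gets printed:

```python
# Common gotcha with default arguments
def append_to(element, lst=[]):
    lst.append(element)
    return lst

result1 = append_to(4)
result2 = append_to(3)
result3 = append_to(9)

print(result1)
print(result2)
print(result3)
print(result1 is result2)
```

Key concept: mutable default argument gotcha.
Step by step:
`result1 = append_to(4)` → result1 = [4]
`result2 = append_to(3)` → result1 = [4, 3] (same object as result2); result2 = [4, 3] (same object as result1)
`result3 = append_to(9)` → result1 = [4, 3, 9] (same object as result2, result3); result2 = [4, 3, 9] (same object as result1, result3); result3 = [4, 3, 9] (same object as result1, result2)
`print(result1)` → prints [4, 3, 9]
`print(result2)` → prints [4, 3, 9]
`print(result3)` → prints [4, 3, 9]
`print(result1 is result2)` → prints True

Answer:
[4, 3, 9]
[4, 3, 9]
[4, 3, 9]
True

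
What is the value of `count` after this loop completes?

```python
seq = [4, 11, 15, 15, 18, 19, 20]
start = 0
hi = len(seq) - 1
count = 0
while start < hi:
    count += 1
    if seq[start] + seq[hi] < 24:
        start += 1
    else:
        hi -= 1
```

Steps to find pair summing to 24
`count` takes the values: 0 → 1 → 2 → 3 → 4 → 5 → 6

Answer: 6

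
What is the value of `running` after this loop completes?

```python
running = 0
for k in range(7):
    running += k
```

Sum of 0 to 6 = 21
`running` takes the values: 0 → 1 → 3 → 6 → 10 → 15 → 21

Answer: 21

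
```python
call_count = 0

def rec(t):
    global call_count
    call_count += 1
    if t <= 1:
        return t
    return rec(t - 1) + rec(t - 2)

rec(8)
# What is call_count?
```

Calls(t) = 1 + Calls(t-1) + Calls(t-2); Calls(0)=Calls(1)=1. For t=8 this gives 67.

Answer: 67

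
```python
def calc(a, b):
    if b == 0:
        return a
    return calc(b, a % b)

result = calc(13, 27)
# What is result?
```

calc(13, 27) -> calc(27, 13) -> calc(13, 1) -> calc(1, 0) -> 1

Answer: 1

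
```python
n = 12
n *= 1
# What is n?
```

Trace:
`n = 12` → n = 12
`n *= 1` → n = 12
So n = 12

Answer: 12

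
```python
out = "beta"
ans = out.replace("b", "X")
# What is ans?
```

Trace:
`out = "beta"` → out = 'beta'
`ans = out.replace("b", "X")` → ans = 'Xeta'
So ans = 'Xeta'

Answer: 'Xeta'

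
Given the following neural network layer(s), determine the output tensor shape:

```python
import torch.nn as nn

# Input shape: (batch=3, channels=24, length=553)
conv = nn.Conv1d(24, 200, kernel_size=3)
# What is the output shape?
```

Input: (3, 24, 553) -> Output: (3, 200, 551)

Answer: (3, 200, 551)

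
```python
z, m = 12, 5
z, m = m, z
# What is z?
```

Trace:
`z, m = 12, 5` → z = 12; m = 5
`z, m = m, z` → z = 5; m = 12
So z = 5

Answer: 5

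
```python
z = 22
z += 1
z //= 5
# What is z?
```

Trace:
`z = 22` → z = 22
`z += 1` → z = 23
`z //= 5` → z = 4
So z = 4

Answer: 4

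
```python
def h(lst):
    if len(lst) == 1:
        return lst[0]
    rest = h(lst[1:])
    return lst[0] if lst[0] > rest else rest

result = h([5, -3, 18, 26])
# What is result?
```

Recursive max over [5, -3, 18, 26] = 26

Answer: 26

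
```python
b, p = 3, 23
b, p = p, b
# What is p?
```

Trace:
`b, p = 3, 23` → b = 3; p = 23
`b, p = p, b` → b = 23; p = 3
So p = 3

Answer: 3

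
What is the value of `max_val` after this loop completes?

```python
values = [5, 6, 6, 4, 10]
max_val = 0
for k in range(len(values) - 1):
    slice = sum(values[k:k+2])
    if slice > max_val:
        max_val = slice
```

Max sum of 2-element window in [5, 6, 6, 4, 10]
`max_val` takes the values: 0 → 11 → 12 → 14

Answer: 14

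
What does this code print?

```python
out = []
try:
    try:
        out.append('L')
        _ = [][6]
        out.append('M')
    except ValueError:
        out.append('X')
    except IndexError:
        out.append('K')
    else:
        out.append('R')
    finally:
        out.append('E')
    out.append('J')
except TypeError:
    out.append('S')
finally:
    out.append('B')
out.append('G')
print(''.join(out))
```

Execution trace: 'L' (inner try body) → 'K' (inner except IndexError) → 'E' (inner finally) → 'J' (try body, no exception) → 'B' (finally) → 'G' (after the try/except). Output: LKEJBG

Answer: LKEJBG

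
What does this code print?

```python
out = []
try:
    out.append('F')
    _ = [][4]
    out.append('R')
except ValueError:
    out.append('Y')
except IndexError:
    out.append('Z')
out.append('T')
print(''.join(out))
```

Execution trace: 'F' (try body) → 'Z' (except IndexError) → 'T' (after the try/except). Output: FZT

Answer: FZT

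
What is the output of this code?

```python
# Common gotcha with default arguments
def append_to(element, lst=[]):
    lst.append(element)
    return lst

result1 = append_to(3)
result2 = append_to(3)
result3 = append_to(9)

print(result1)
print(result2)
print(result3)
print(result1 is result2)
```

Key concept: mutable default argument gotcha.
Step by step:
`result1 = append_to(3)` → result1 = [3]
`result2 = append_to(3)` → result1 = [3, 3] (same object as result2); result2 = [3, 3] (same object as result1)
`result3 = append_to(9)` → result1 = [3, 3, 9] (same object as result2, result3); result2 = [3, 3, 9] (same object as result1, result3); result3 = [3, 3, 9] (same object as result1, result2)
`print(result1)` → prints [3, 3, 9]
`print(result2)` → prints [3, 3, 9]
`print(result3)` → prints [3, 3, 9]
`print(result1 is result2)` → prints True

Answer:
[3, 3, 9]
[3, 3, 9]
[3, 3, 9]
True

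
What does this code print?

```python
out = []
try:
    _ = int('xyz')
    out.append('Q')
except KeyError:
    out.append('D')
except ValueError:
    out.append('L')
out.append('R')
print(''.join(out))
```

Execution trace: 'L' (except ValueError) → 'R' (after the try/except). Output: LR

Answer: LR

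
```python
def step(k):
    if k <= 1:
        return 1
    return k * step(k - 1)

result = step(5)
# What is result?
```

step(5) = 5 * 4 * 3 * 2 * 1 = 120

Answer: 120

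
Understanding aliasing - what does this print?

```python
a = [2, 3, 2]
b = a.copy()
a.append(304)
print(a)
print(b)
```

Key concept: list.copy() creates independent copy.
Step by step:
`a = [2, 3, 2]` → a = [2, 3, 2]
`b = a.copy()` → b = [2, 3, 2]
`a.append(304)` → a = [2, 3, 2, 304]
`print(a)` → prints [2, 3, 2, 304]
`print(b)` → prints [2, 3, 2]

Answer:
[2, 3, 2, 304]
[2, 3, 2]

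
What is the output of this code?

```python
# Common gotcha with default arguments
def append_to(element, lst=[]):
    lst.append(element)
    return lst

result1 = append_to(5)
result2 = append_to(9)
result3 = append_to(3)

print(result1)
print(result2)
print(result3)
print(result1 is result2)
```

Key concept: mutable default argument gotcha.
Step by step:
`result1 = append_to(5)` → result1 = [5]
`result2 = append_to(9)` → result1 = [5, 9] (same object as result2); result2 = [5, 9] (same object as result1)
`result3 = append_to(3)` → result1 = [5, 9, 3] (same object as result2, result3); result2 = [5, 9, 3] (same object as result1, result3); result3 = [5, 9, 3] (same object as result1, result2)
`print(result1)` → prints [5, 9, 3]
`print(result2)` → prints [5, 9, 3]
`print(result3)` → prints [5, 9, 3]
`print(result1 is result2)` → prints True

Answer:
[5, 9, 3]
[5, 9, 3]
[5, 9, 3]
True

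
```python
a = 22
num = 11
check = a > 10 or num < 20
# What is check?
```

Trace:
`a = 22` → a = 22
`num = 11` → num = 11
`check = a > 10 or num < 20` → check = True
So check = True

Answer: True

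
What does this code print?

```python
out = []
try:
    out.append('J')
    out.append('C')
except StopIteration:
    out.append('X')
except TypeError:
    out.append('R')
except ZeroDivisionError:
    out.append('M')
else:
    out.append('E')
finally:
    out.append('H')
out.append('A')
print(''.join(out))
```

Execution trace: 'J' (try body) → 'C' (try body, no exception) → 'E' (else) → 'H' (finally) → 'A' (after the try/except). Output: JCEHA

Answer: JCEHA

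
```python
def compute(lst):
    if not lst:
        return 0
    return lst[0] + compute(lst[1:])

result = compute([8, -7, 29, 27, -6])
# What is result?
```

8 + (-7) + 29 + 27 + (-6) + 0 = 51

Answer: 51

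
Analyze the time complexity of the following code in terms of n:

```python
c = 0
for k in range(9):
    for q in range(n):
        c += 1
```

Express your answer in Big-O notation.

Each loop level contributes: 1 × n. Multiplying the contributions gives O(n).

Answer: O(n)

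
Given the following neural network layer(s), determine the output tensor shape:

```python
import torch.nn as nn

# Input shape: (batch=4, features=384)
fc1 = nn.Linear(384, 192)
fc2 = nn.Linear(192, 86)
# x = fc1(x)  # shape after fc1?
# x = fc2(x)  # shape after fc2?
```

Input: (4, 384) -> after fc1: (4, 192) -> Output: (4, 86)

Answer: (4, 86)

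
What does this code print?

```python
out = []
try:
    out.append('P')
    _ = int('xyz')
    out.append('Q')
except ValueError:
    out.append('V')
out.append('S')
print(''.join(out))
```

Execution trace: 'P' (try body) → 'V' (except ValueError) → 'S' (after the try/except). Output: PVS

Answer: PVS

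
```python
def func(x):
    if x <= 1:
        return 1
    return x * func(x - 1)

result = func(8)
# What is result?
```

func(8) = 8 * 7 * 6 * 5 * 4 * 3 * 2 * 1 = 40320

Answer: 40320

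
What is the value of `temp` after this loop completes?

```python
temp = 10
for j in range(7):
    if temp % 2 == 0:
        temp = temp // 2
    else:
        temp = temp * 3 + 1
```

Collatz-style transformation from 10
`temp` takes the values: 10 → 5 → 16 → 8 → 4 → 2 → 1 → 4

Answer: 4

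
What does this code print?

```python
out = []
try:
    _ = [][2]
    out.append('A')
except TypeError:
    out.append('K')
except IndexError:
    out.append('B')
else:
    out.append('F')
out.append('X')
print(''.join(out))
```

Execution trace: 'B' (except IndexError) → 'X' (after the try/except). Output: BX

Answer: BX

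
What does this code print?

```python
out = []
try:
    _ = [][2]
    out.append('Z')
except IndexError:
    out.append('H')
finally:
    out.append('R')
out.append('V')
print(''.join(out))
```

Execution trace: 'H' (except IndexError) → 'R' (finally) → 'V' (after the try/except). Output: HRV

Answer: HRV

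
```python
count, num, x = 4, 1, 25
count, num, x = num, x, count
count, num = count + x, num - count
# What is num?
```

Trace:
`count, num, x = 4, 1, 25` → count = 4; num = 1; x = 25
`count, num, x = num, x, count` → count = 1; num = 25; x = 4
`count, num = count + x, num - count` → count = 5; num = 24
So num = 24

Answer: 24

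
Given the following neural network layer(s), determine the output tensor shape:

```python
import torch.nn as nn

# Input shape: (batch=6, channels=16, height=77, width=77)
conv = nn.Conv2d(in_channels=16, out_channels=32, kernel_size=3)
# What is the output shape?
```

Input: (6, 16, 77, 77) -> Output: (6, 32, 75, 75)

Answer: (6, 32, 75, 75)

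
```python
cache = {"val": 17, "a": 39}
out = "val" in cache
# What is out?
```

Trace:
`cache = {"val": 17, "a": 39}` → cache = {'val': 17, 'a': 39}
`out = "val" in cache` → out = True
So out = True

Answer: True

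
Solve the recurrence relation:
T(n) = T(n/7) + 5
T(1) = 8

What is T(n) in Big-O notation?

Each step divides n by 7 and adds 5. After log_7(n) steps we reach T(1)=8. So T(n) = 5·log_7(n) + 8 = O(log n).

Answer: O(log n)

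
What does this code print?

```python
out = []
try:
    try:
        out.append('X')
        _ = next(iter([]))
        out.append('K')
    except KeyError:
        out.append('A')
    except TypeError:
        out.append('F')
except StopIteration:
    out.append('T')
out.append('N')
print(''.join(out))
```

Execution trace: 'X' (try body) → 'T' (outer except StopIteration) → 'N' (after the try/except). Output: XTN

Answer: XTN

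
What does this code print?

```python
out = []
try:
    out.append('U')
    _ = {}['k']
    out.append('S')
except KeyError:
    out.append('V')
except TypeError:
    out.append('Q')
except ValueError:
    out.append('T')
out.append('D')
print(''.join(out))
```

Execution trace: 'U' (try body) → 'V' (except KeyError) → 'D' (after the try/except). Output: UVD

Answer: UVD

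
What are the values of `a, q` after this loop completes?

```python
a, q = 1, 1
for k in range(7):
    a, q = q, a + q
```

Fibonacci: after 7 iterations
`a, q` takes the values: (1, 1) → (1, 2) → (2, 3) → (3, 5) → (5, 8) → (8, 13) → (13, 21) → (21, 34)

Answer: 21, 34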